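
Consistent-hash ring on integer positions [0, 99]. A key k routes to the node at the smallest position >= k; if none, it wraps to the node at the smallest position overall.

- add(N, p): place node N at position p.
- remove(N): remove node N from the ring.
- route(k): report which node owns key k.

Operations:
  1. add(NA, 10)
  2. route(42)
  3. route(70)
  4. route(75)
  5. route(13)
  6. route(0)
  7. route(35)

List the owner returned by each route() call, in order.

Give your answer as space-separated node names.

Answer: NA NA NA NA NA NA

Derivation:
Op 1: add NA@10 -> ring=[10:NA]
Op 2: route key 42: none >= 42, wrap to smallest pos 10 -> NA
Op 3: route key 70: none >= 70, wrap to smallest pos 10 -> NA
Op 4: route key 75: none >= 75, wrap to smallest pos 10 -> NA
Op 5: route key 13: none >= 13, wrap to smallest pos 10 -> NA
Op 6: route key 0: smallest pos >= 0 is 10 -> NA
Op 7: route key 35: none >= 35, wrap to smallest pos 10 -> NA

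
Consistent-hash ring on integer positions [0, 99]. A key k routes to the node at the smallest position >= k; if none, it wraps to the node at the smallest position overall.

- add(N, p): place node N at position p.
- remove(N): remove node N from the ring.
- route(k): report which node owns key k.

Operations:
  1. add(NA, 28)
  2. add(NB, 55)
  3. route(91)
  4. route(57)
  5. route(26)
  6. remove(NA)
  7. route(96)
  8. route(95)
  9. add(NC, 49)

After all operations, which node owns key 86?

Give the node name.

Answer: NC

Derivation:
Op 1: add NA@28 -> ring=[28:NA]
Op 2: add NB@55 -> ring=[28:NA,55:NB]
Op 3: route key 91: none >= 91, wrap to smallest pos 28 -> NA
Op 4: route key 57: none >= 57, wrap to smallest pos 28 -> NA
Op 5: route key 26: smallest pos >= 26 is 28 -> NA
Op 6: remove NA -> ring=[55:NB]
Op 7: route key 96: none >= 96, wrap to smallest pos 55 -> NB
Op 8: route key 95: none >= 95, wrap to smallest pos 55 -> NB
Op 9: add NC@49 -> ring=[49:NC,55:NB]
Final route key 86: none >= 86, wrap to smallest pos 49 -> NC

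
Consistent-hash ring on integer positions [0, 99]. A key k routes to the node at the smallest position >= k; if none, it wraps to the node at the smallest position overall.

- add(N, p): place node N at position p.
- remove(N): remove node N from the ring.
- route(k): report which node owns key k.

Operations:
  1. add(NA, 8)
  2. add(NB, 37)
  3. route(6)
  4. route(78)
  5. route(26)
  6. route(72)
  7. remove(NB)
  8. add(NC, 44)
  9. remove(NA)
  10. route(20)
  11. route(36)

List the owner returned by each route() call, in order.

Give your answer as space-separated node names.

Answer: NA NA NB NA NC NC

Derivation:
Op 1: add NA@8 -> ring=[8:NA]
Op 2: add NB@37 -> ring=[8:NA,37:NB]
Op 3: route key 6: smallest pos >= 6 is 8 -> NA
Op 4: route key 78: none >= 78, wrap to smallest pos 8 -> NA
Op 5: route key 26: smallest pos >= 26 is 37 -> NB
Op 6: route key 72: none >= 72, wrap to smallest pos 8 -> NA
Op 7: remove NB -> ring=[8:NA]
Op 8: add NC@44 -> ring=[8:NA,44:NC]
Op 9: remove NA -> ring=[44:NC]
Op 10: route key 20: smallest pos >= 20 is 44 -> NC
Op 11: route key 36: smallest pos >= 36 is 44 -> NC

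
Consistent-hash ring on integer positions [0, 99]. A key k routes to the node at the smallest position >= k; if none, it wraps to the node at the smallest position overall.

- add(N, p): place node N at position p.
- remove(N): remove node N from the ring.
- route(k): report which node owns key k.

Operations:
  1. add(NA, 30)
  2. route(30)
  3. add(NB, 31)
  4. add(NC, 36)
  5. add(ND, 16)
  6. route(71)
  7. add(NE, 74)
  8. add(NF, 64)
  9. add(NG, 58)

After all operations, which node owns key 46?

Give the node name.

Op 1: add NA@30 -> ring=[30:NA]
Op 2: route key 30: smallest pos >= 30 is 30 -> NA
Op 3: add NB@31 -> ring=[30:NA,31:NB]
Op 4: add NC@36 -> ring=[30:NA,31:NB,36:NC]
Op 5: add ND@16 -> ring=[16:ND,30:NA,31:NB,36:NC]
Op 6: route key 71: none >= 71, wrap to smallest pos 16 -> ND
Op 7: add NE@74 -> ring=[16:ND,30:NA,31:NB,36:NC,74:NE]
Op 8: add NF@64 -> ring=[16:ND,30:NA,31:NB,36:NC,64:NF,74:NE]
Op 9: add NG@58 -> ring=[16:ND,30:NA,31:NB,36:NC,58:NG,64:NF,74:NE]
Final route key 46: smallest pos >= 46 is 58 -> NG

Answer: NG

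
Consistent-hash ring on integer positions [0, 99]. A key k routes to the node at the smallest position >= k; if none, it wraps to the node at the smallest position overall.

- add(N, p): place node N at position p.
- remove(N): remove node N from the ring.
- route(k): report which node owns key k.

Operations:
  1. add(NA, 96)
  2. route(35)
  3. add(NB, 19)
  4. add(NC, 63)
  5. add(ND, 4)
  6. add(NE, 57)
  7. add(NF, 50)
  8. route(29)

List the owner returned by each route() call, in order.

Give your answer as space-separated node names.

Op 1: add NA@96 -> ring=[96:NA]
Op 2: route key 35: smallest pos >= 35 is 96 -> NA
Op 3: add NB@19 -> ring=[19:NB,96:NA]
Op 4: add NC@63 -> ring=[19:NB,63:NC,96:NA]
Op 5: add ND@4 -> ring=[4:ND,19:NB,63:NC,96:NA]
Op 6: add NE@57 -> ring=[4:ND,19:NB,57:NE,63:NC,96:NA]
Op 7: add NF@50 -> ring=[4:ND,19:NB,50:NF,57:NE,63:NC,96:NA]
Op 8: route key 29: smallest pos >= 29 is 50 -> NF

Answer: NA NF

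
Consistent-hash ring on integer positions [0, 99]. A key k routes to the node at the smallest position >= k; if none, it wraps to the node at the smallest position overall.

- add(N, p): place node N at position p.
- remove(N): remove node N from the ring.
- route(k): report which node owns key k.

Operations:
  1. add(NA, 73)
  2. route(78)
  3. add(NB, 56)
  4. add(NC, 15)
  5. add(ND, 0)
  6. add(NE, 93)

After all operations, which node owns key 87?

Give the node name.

Op 1: add NA@73 -> ring=[73:NA]
Op 2: route key 78: none >= 78, wrap to smallest pos 73 -> NA
Op 3: add NB@56 -> ring=[56:NB,73:NA]
Op 4: add NC@15 -> ring=[15:NC,56:NB,73:NA]
Op 5: add ND@0 -> ring=[0:ND,15:NC,56:NB,73:NA]
Op 6: add NE@93 -> ring=[0:ND,15:NC,56:NB,73:NA,93:NE]
Final route key 87: smallest pos >= 87 is 93 -> NE

Answer: NE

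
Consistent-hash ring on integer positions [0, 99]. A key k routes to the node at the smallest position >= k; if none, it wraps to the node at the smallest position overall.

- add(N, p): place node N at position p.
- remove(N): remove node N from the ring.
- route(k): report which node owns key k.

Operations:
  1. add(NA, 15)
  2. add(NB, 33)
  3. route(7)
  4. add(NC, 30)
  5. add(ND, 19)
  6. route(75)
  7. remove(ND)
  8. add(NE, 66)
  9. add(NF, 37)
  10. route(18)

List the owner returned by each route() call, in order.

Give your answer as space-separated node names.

Op 1: add NA@15 -> ring=[15:NA]
Op 2: add NB@33 -> ring=[15:NA,33:NB]
Op 3: route key 7: smallest pos >= 7 is 15 -> NA
Op 4: add NC@30 -> ring=[15:NA,30:NC,33:NB]
Op 5: add ND@19 -> ring=[15:NA,19:ND,30:NC,33:NB]
Op 6: route key 75: none >= 75, wrap to smallest pos 15 -> NA
Op 7: remove ND -> ring=[15:NA,30:NC,33:NB]
Op 8: add NE@66 -> ring=[15:NA,30:NC,33:NB,66:NE]
Op 9: add NF@37 -> ring=[15:NA,30:NC,33:NB,37:NF,66:NE]
Op 10: route key 18: smallest pos >= 18 is 30 -> NC

Answer: NA NA NC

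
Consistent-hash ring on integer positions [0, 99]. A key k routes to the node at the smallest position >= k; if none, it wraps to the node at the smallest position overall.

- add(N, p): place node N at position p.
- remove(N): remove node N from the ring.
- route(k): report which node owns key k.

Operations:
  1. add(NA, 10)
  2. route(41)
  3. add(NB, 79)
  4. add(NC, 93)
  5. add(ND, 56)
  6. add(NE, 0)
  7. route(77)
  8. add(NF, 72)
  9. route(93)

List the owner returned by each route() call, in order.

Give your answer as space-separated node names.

Answer: NA NB NC

Derivation:
Op 1: add NA@10 -> ring=[10:NA]
Op 2: route key 41: none >= 41, wrap to smallest pos 10 -> NA
Op 3: add NB@79 -> ring=[10:NA,79:NB]
Op 4: add NC@93 -> ring=[10:NA,79:NB,93:NC]
Op 5: add ND@56 -> ring=[10:NA,56:ND,79:NB,93:NC]
Op 6: add NE@0 -> ring=[0:NE,10:NA,56:ND,79:NB,93:NC]
Op 7: route key 77: smallest pos >= 77 is 79 -> NB
Op 8: add NF@72 -> ring=[0:NE,10:NA,56:ND,72:NF,79:NB,93:NC]
Op 9: route key 93: smallest pos >= 93 is 93 -> NC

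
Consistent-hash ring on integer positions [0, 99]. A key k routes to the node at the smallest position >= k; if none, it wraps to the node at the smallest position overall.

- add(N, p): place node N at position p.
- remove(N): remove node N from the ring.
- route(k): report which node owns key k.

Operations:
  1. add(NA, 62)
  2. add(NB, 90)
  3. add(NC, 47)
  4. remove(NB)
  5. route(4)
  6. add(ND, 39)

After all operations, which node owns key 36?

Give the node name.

Answer: ND

Derivation:
Op 1: add NA@62 -> ring=[62:NA]
Op 2: add NB@90 -> ring=[62:NA,90:NB]
Op 3: add NC@47 -> ring=[47:NC,62:NA,90:NB]
Op 4: remove NB -> ring=[47:NC,62:NA]
Op 5: route key 4: smallest pos >= 4 is 47 -> NC
Op 6: add ND@39 -> ring=[39:ND,47:NC,62:NA]
Final route key 36: smallest pos >= 36 is 39 -> ND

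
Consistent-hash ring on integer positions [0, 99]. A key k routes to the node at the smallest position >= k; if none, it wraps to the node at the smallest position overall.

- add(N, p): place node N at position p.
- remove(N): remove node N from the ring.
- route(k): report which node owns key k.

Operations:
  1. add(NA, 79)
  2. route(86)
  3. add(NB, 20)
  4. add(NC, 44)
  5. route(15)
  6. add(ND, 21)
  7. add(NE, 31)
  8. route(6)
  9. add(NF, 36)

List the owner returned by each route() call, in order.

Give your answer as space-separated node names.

Answer: NA NB NB

Derivation:
Op 1: add NA@79 -> ring=[79:NA]
Op 2: route key 86: none >= 86, wrap to smallest pos 79 -> NA
Op 3: add NB@20 -> ring=[20:NB,79:NA]
Op 4: add NC@44 -> ring=[20:NB,44:NC,79:NA]
Op 5: route key 15: smallest pos >= 15 is 20 -> NB
Op 6: add ND@21 -> ring=[20:NB,21:ND,44:NC,79:NA]
Op 7: add NE@31 -> ring=[20:NB,21:ND,31:NE,44:NC,79:NA]
Op 8: route key 6: smallest pos >= 6 is 20 -> NB
Op 9: add NF@36 -> ring=[20:NB,21:ND,31:NE,36:NF,44:NC,79:NA]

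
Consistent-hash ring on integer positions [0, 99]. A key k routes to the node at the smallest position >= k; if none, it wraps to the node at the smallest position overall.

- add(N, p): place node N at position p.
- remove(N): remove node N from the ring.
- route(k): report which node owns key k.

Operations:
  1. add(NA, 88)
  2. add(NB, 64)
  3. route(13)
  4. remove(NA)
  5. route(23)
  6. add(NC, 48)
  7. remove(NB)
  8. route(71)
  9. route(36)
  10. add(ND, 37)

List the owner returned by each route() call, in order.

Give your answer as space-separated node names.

Answer: NB NB NC NC

Derivation:
Op 1: add NA@88 -> ring=[88:NA]
Op 2: add NB@64 -> ring=[64:NB,88:NA]
Op 3: route key 13: smallest pos >= 13 is 64 -> NB
Op 4: remove NA -> ring=[64:NB]
Op 5: route key 23: smallest pos >= 23 is 64 -> NB
Op 6: add NC@48 -> ring=[48:NC,64:NB]
Op 7: remove NB -> ring=[48:NC]
Op 8: route key 71: none >= 71, wrap to smallest pos 48 -> NC
Op 9: route key 36: smallest pos >= 36 is 48 -> NC
Op 10: add ND@37 -> ring=[37:ND,48:NC]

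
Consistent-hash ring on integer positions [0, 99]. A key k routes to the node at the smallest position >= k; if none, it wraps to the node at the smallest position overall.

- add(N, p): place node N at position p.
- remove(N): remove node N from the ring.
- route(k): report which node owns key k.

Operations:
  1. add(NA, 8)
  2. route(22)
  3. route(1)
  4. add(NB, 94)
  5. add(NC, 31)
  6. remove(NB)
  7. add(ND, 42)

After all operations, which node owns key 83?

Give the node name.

Op 1: add NA@8 -> ring=[8:NA]
Op 2: route key 22: none >= 22, wrap to smallest pos 8 -> NA
Op 3: route key 1: smallest pos >= 1 is 8 -> NA
Op 4: add NB@94 -> ring=[8:NA,94:NB]
Op 5: add NC@31 -> ring=[8:NA,31:NC,94:NB]
Op 6: remove NB -> ring=[8:NA,31:NC]
Op 7: add ND@42 -> ring=[8:NA,31:NC,42:ND]
Final route key 83: none >= 83, wrap to smallest pos 8 -> NA

Answer: NA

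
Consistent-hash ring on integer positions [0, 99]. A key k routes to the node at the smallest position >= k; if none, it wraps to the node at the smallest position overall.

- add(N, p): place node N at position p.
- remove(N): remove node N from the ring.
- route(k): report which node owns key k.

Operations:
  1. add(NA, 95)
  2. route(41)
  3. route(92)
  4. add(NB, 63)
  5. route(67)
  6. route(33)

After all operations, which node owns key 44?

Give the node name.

Op 1: add NA@95 -> ring=[95:NA]
Op 2: route key 41: smallest pos >= 41 is 95 -> NA
Op 3: route key 92: smallest pos >= 92 is 95 -> NA
Op 4: add NB@63 -> ring=[63:NB,95:NA]
Op 5: route key 67: smallest pos >= 67 is 95 -> NA
Op 6: route key 33: smallest pos >= 33 is 63 -> NB
Final route key 44: smallest pos >= 44 is 63 -> NB

Answer: NB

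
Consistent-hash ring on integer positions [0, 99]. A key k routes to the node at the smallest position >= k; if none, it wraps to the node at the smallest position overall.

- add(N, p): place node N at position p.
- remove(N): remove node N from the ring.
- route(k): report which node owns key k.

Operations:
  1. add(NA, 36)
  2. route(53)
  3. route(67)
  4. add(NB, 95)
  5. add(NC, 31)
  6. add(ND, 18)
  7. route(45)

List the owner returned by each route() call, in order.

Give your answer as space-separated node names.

Op 1: add NA@36 -> ring=[36:NA]
Op 2: route key 53: none >= 53, wrap to smallest pos 36 -> NA
Op 3: route key 67: none >= 67, wrap to smallest pos 36 -> NA
Op 4: add NB@95 -> ring=[36:NA,95:NB]
Op 5: add NC@31 -> ring=[31:NC,36:NA,95:NB]
Op 6: add ND@18 -> ring=[18:ND,31:NC,36:NA,95:NB]
Op 7: route key 45: smallest pos >= 45 is 95 -> NB

Answer: NA NA NB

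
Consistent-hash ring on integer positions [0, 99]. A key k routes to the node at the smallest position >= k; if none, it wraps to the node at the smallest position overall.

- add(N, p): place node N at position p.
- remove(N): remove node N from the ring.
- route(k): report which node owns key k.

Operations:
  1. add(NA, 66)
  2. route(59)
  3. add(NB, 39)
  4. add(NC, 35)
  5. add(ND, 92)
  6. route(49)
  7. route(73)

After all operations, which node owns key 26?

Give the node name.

Op 1: add NA@66 -> ring=[66:NA]
Op 2: route key 59: smallest pos >= 59 is 66 -> NA
Op 3: add NB@39 -> ring=[39:NB,66:NA]
Op 4: add NC@35 -> ring=[35:NC,39:NB,66:NA]
Op 5: add ND@92 -> ring=[35:NC,39:NB,66:NA,92:ND]
Op 6: route key 49: smallest pos >= 49 is 66 -> NA
Op 7: route key 73: smallest pos >= 73 is 92 -> ND
Final route key 26: smallest pos >= 26 is 35 -> NC

Answer: NC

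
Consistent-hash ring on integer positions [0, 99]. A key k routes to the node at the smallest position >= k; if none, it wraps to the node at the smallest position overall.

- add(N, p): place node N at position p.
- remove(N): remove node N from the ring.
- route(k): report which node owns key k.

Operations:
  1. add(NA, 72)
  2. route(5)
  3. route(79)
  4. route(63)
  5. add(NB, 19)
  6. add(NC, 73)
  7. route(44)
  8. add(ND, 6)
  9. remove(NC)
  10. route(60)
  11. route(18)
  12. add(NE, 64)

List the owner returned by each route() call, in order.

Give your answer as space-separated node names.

Op 1: add NA@72 -> ring=[72:NA]
Op 2: route key 5: smallest pos >= 5 is 72 -> NA
Op 3: route key 79: none >= 79, wrap to smallest pos 72 -> NA
Op 4: route key 63: smallest pos >= 63 is 72 -> NA
Op 5: add NB@19 -> ring=[19:NB,72:NA]
Op 6: add NC@73 -> ring=[19:NB,72:NA,73:NC]
Op 7: route key 44: smallest pos >= 44 is 72 -> NA
Op 8: add ND@6 -> ring=[6:ND,19:NB,72:NA,73:NC]
Op 9: remove NC -> ring=[6:ND,19:NB,72:NA]
Op 10: route key 60: smallest pos >= 60 is 72 -> NA
Op 11: route key 18: smallest pos >= 18 is 19 -> NB
Op 12: add NE@64 -> ring=[6:ND,19:NB,64:NE,72:NA]

Answer: NA NA NA NA NA NB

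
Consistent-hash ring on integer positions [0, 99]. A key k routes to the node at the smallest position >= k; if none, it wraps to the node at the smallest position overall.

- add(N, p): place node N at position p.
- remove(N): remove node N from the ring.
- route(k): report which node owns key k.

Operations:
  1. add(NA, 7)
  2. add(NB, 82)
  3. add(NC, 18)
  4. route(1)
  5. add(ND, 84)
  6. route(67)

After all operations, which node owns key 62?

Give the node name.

Op 1: add NA@7 -> ring=[7:NA]
Op 2: add NB@82 -> ring=[7:NA,82:NB]
Op 3: add NC@18 -> ring=[7:NA,18:NC,82:NB]
Op 4: route key 1: smallest pos >= 1 is 7 -> NA
Op 5: add ND@84 -> ring=[7:NA,18:NC,82:NB,84:ND]
Op 6: route key 67: smallest pos >= 67 is 82 -> NB
Final route key 62: smallest pos >= 62 is 82 -> NB

Answer: NB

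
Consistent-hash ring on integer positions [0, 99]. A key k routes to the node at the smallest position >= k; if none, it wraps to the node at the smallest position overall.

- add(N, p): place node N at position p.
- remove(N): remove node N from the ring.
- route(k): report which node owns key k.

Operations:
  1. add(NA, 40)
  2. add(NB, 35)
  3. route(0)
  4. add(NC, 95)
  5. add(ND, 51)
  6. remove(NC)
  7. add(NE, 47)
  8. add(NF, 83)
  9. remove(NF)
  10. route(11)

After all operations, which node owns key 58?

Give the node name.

Op 1: add NA@40 -> ring=[40:NA]
Op 2: add NB@35 -> ring=[35:NB,40:NA]
Op 3: route key 0: smallest pos >= 0 is 35 -> NB
Op 4: add NC@95 -> ring=[35:NB,40:NA,95:NC]
Op 5: add ND@51 -> ring=[35:NB,40:NA,51:ND,95:NC]
Op 6: remove NC -> ring=[35:NB,40:NA,51:ND]
Op 7: add NE@47 -> ring=[35:NB,40:NA,47:NE,51:ND]
Op 8: add NF@83 -> ring=[35:NB,40:NA,47:NE,51:ND,83:NF]
Op 9: remove NF -> ring=[35:NB,40:NA,47:NE,51:ND]
Op 10: route key 11: smallest pos >= 11 is 35 -> NB
Final route key 58: none >= 58, wrap to smallest pos 35 -> NB

Answer: NB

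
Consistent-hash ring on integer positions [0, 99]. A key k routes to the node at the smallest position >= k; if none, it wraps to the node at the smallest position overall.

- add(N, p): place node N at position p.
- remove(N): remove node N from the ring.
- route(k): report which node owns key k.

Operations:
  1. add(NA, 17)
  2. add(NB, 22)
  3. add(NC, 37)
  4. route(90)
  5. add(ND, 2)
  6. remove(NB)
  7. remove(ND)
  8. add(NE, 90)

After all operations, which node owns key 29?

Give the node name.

Answer: NC

Derivation:
Op 1: add NA@17 -> ring=[17:NA]
Op 2: add NB@22 -> ring=[17:NA,22:NB]
Op 3: add NC@37 -> ring=[17:NA,22:NB,37:NC]
Op 4: route key 90: none >= 90, wrap to smallest pos 17 -> NA
Op 5: add ND@2 -> ring=[2:ND,17:NA,22:NB,37:NC]
Op 6: remove NB -> ring=[2:ND,17:NA,37:NC]
Op 7: remove ND -> ring=[17:NA,37:NC]
Op 8: add NE@90 -> ring=[17:NA,37:NC,90:NE]
Final route key 29: smallest pos >= 29 is 37 -> NC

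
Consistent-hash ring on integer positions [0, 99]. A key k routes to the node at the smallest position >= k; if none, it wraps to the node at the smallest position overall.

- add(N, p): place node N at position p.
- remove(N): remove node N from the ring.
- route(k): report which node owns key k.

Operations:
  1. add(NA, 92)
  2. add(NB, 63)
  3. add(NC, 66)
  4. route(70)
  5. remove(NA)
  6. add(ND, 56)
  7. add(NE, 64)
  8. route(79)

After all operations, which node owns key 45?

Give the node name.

Answer: ND

Derivation:
Op 1: add NA@92 -> ring=[92:NA]
Op 2: add NB@63 -> ring=[63:NB,92:NA]
Op 3: add NC@66 -> ring=[63:NB,66:NC,92:NA]
Op 4: route key 70: smallest pos >= 70 is 92 -> NA
Op 5: remove NA -> ring=[63:NB,66:NC]
Op 6: add ND@56 -> ring=[56:ND,63:NB,66:NC]
Op 7: add NE@64 -> ring=[56:ND,63:NB,64:NE,66:NC]
Op 8: route key 79: none >= 79, wrap to smallest pos 56 -> ND
Final route key 45: smallest pos >= 45 is 56 -> ND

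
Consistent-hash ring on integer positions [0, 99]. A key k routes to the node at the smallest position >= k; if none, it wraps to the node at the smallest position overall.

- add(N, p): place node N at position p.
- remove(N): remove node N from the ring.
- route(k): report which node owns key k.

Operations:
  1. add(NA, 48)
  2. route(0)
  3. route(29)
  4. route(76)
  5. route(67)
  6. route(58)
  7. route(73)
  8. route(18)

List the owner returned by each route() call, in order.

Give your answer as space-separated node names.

Op 1: add NA@48 -> ring=[48:NA]
Op 2: route key 0: smallest pos >= 0 is 48 -> NA
Op 3: route key 29: smallest pos >= 29 is 48 -> NA
Op 4: route key 76: none >= 76, wrap to smallest pos 48 -> NA
Op 5: route key 67: none >= 67, wrap to smallest pos 48 -> NA
Op 6: route key 58: none >= 58, wrap to smallest pos 48 -> NA
Op 7: route key 73: none >= 73, wrap to smallest pos 48 -> NA
Op 8: route key 18: smallest pos >= 18 is 48 -> NA

Answer: NA NA NA NA NA NA NA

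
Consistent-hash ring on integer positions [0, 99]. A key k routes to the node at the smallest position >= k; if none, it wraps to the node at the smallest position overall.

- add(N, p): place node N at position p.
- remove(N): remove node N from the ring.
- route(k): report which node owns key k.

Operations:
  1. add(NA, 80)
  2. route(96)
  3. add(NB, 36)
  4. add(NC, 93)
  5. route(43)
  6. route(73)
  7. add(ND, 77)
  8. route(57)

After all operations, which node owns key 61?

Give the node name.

Answer: ND

Derivation:
Op 1: add NA@80 -> ring=[80:NA]
Op 2: route key 96: none >= 96, wrap to smallest pos 80 -> NA
Op 3: add NB@36 -> ring=[36:NB,80:NA]
Op 4: add NC@93 -> ring=[36:NB,80:NA,93:NC]
Op 5: route key 43: smallest pos >= 43 is 80 -> NA
Op 6: route key 73: smallest pos >= 73 is 80 -> NA
Op 7: add ND@77 -> ring=[36:NB,77:ND,80:NA,93:NC]
Op 8: route key 57: smallest pos >= 57 is 77 -> ND
Final route key 61: smallest pos >= 61 is 77 -> ND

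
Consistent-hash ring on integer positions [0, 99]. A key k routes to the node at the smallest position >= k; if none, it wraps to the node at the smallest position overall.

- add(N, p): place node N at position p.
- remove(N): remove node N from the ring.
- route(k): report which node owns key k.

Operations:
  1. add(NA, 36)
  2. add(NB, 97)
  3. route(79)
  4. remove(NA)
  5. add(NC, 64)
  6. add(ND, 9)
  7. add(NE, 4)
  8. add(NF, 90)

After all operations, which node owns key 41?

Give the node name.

Answer: NC

Derivation:
Op 1: add NA@36 -> ring=[36:NA]
Op 2: add NB@97 -> ring=[36:NA,97:NB]
Op 3: route key 79: smallest pos >= 79 is 97 -> NB
Op 4: remove NA -> ring=[97:NB]
Op 5: add NC@64 -> ring=[64:NC,97:NB]
Op 6: add ND@9 -> ring=[9:ND,64:NC,97:NB]
Op 7: add NE@4 -> ring=[4:NE,9:ND,64:NC,97:NB]
Op 8: add NF@90 -> ring=[4:NE,9:ND,64:NC,90:NF,97:NB]
Final route key 41: smallest pos >= 41 is 64 -> NC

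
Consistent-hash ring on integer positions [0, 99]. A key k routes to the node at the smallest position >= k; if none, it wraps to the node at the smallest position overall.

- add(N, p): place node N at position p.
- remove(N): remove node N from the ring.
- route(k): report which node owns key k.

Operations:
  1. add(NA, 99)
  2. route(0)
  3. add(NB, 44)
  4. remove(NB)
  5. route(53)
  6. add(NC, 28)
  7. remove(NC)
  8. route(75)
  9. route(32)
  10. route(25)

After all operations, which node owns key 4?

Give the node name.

Answer: NA

Derivation:
Op 1: add NA@99 -> ring=[99:NA]
Op 2: route key 0: smallest pos >= 0 is 99 -> NA
Op 3: add NB@44 -> ring=[44:NB,99:NA]
Op 4: remove NB -> ring=[99:NA]
Op 5: route key 53: smallest pos >= 53 is 99 -> NA
Op 6: add NC@28 -> ring=[28:NC,99:NA]
Op 7: remove NC -> ring=[99:NA]
Op 8: route key 75: smallest pos >= 75 is 99 -> NA
Op 9: route key 32: smallest pos >= 32 is 99 -> NA
Op 10: route key 25: smallest pos >= 25 is 99 -> NA
Final route key 4: smallest pos >= 4 is 99 -> NA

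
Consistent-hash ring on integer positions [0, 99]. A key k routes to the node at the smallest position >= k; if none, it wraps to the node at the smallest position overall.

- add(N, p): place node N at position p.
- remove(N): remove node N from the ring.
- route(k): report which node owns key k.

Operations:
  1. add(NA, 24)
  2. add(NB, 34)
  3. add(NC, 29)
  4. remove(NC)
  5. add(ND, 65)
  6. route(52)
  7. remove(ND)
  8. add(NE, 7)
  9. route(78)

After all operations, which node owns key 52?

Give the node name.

Answer: NE

Derivation:
Op 1: add NA@24 -> ring=[24:NA]
Op 2: add NB@34 -> ring=[24:NA,34:NB]
Op 3: add NC@29 -> ring=[24:NA,29:NC,34:NB]
Op 4: remove NC -> ring=[24:NA,34:NB]
Op 5: add ND@65 -> ring=[24:NA,34:NB,65:ND]
Op 6: route key 52: smallest pos >= 52 is 65 -> ND
Op 7: remove ND -> ring=[24:NA,34:NB]
Op 8: add NE@7 -> ring=[7:NE,24:NA,34:NB]
Op 9: route key 78: none >= 78, wrap to smallest pos 7 -> NE
Final route key 52: none >= 52, wrap to smallest pos 7 -> NE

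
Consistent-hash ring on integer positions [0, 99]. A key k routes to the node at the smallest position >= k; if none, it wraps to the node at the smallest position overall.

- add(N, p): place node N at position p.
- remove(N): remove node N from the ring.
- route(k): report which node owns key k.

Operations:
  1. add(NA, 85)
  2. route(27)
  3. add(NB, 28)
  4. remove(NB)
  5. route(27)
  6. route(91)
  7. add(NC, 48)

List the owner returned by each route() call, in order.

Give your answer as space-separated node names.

Answer: NA NA NA

Derivation:
Op 1: add NA@85 -> ring=[85:NA]
Op 2: route key 27: smallest pos >= 27 is 85 -> NA
Op 3: add NB@28 -> ring=[28:NB,85:NA]
Op 4: remove NB -> ring=[85:NA]
Op 5: route key 27: smallest pos >= 27 is 85 -> NA
Op 6: route key 91: none >= 91, wrap to smallest pos 85 -> NA
Op 7: add NC@48 -> ring=[48:NC,85:NA]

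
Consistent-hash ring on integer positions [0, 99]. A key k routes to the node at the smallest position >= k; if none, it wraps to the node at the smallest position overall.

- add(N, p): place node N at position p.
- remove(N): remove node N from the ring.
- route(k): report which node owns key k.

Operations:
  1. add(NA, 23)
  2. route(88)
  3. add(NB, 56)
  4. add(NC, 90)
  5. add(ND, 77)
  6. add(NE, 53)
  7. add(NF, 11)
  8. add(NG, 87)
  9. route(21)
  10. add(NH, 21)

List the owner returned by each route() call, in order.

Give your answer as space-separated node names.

Answer: NA NA

Derivation:
Op 1: add NA@23 -> ring=[23:NA]
Op 2: route key 88: none >= 88, wrap to smallest pos 23 -> NA
Op 3: add NB@56 -> ring=[23:NA,56:NB]
Op 4: add NC@90 -> ring=[23:NA,56:NB,90:NC]
Op 5: add ND@77 -> ring=[23:NA,56:NB,77:ND,90:NC]
Op 6: add NE@53 -> ring=[23:NA,53:NE,56:NB,77:ND,90:NC]
Op 7: add NF@11 -> ring=[11:NF,23:NA,53:NE,56:NB,77:ND,90:NC]
Op 8: add NG@87 -> ring=[11:NF,23:NA,53:NE,56:NB,77:ND,87:NG,90:NC]
Op 9: route key 21: smallest pos >= 21 is 23 -> NA
Op 10: add NH@21 -> ring=[11:NF,21:NH,23:NA,53:NE,56:NB,77:ND,87:NG,90:NC]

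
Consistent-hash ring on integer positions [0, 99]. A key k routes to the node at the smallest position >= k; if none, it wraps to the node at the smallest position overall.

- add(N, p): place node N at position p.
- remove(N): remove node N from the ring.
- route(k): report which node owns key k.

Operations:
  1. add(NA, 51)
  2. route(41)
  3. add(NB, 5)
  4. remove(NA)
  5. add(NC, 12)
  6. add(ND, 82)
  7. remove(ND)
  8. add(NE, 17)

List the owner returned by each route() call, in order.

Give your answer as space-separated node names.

Op 1: add NA@51 -> ring=[51:NA]
Op 2: route key 41: smallest pos >= 41 is 51 -> NA
Op 3: add NB@5 -> ring=[5:NB,51:NA]
Op 4: remove NA -> ring=[5:NB]
Op 5: add NC@12 -> ring=[5:NB,12:NC]
Op 6: add ND@82 -> ring=[5:NB,12:NC,82:ND]
Op 7: remove ND -> ring=[5:NB,12:NC]
Op 8: add NE@17 -> ring=[5:NB,12:NC,17:NE]

Answer: NA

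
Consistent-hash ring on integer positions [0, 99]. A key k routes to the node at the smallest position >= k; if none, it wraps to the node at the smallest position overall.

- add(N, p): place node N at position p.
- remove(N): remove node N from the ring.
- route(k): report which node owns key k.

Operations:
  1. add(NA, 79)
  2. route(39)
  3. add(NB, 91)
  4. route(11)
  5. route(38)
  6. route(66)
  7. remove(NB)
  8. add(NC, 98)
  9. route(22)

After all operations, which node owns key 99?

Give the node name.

Answer: NA

Derivation:
Op 1: add NA@79 -> ring=[79:NA]
Op 2: route key 39: smallest pos >= 39 is 79 -> NA
Op 3: add NB@91 -> ring=[79:NA,91:NB]
Op 4: route key 11: smallest pos >= 11 is 79 -> NA
Op 5: route key 38: smallest pos >= 38 is 79 -> NA
Op 6: route key 66: smallest pos >= 66 is 79 -> NA
Op 7: remove NB -> ring=[79:NA]
Op 8: add NC@98 -> ring=[79:NA,98:NC]
Op 9: route key 22: smallest pos >= 22 is 79 -> NA
Final route key 99: none >= 99, wrap to smallest pos 79 -> NA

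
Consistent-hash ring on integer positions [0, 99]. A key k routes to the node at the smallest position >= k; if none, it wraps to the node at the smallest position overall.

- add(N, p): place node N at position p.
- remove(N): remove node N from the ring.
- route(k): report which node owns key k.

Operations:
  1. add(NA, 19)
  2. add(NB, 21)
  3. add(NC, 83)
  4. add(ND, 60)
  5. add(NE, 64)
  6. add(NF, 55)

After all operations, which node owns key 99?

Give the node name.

Op 1: add NA@19 -> ring=[19:NA]
Op 2: add NB@21 -> ring=[19:NA,21:NB]
Op 3: add NC@83 -> ring=[19:NA,21:NB,83:NC]
Op 4: add ND@60 -> ring=[19:NA,21:NB,60:ND,83:NC]
Op 5: add NE@64 -> ring=[19:NA,21:NB,60:ND,64:NE,83:NC]
Op 6: add NF@55 -> ring=[19:NA,21:NB,55:NF,60:ND,64:NE,83:NC]
Final route key 99: none >= 99, wrap to smallest pos 19 -> NA

Answer: NA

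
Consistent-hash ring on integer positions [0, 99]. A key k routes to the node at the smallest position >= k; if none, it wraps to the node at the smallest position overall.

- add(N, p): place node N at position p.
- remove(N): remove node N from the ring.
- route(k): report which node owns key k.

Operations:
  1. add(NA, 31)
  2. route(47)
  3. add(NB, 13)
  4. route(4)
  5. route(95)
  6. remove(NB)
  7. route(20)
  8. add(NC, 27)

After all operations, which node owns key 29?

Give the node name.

Answer: NA

Derivation:
Op 1: add NA@31 -> ring=[31:NA]
Op 2: route key 47: none >= 47, wrap to smallest pos 31 -> NA
Op 3: add NB@13 -> ring=[13:NB,31:NA]
Op 4: route key 4: smallest pos >= 4 is 13 -> NB
Op 5: route key 95: none >= 95, wrap to smallest pos 13 -> NB
Op 6: remove NB -> ring=[31:NA]
Op 7: route key 20: smallest pos >= 20 is 31 -> NA
Op 8: add NC@27 -> ring=[27:NC,31:NA]
Final route key 29: smallest pos >= 29 is 31 -> NA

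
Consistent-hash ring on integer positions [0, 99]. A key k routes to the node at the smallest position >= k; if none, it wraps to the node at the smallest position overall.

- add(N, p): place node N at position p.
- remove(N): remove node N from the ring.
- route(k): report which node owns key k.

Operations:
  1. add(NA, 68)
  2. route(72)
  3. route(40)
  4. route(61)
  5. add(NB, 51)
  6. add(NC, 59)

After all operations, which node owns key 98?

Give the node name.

Op 1: add NA@68 -> ring=[68:NA]
Op 2: route key 72: none >= 72, wrap to smallest pos 68 -> NA
Op 3: route key 40: smallest pos >= 40 is 68 -> NA
Op 4: route key 61: smallest pos >= 61 is 68 -> NA
Op 5: add NB@51 -> ring=[51:NB,68:NA]
Op 6: add NC@59 -> ring=[51:NB,59:NC,68:NA]
Final route key 98: none >= 98, wrap to smallest pos 51 -> NB

Answer: NB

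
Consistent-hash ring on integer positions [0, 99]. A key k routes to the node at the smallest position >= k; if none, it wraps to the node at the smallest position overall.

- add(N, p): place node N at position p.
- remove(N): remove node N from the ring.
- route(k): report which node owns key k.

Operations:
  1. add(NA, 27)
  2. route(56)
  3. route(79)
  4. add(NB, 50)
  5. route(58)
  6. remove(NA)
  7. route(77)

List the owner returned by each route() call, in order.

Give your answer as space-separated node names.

Answer: NA NA NA NB

Derivation:
Op 1: add NA@27 -> ring=[27:NA]
Op 2: route key 56: none >= 56, wrap to smallest pos 27 -> NA
Op 3: route key 79: none >= 79, wrap to smallest pos 27 -> NA
Op 4: add NB@50 -> ring=[27:NA,50:NB]
Op 5: route key 58: none >= 58, wrap to smallest pos 27 -> NA
Op 6: remove NA -> ring=[50:NB]
Op 7: route key 77: none >= 77, wrap to smallest pos 50 -> NB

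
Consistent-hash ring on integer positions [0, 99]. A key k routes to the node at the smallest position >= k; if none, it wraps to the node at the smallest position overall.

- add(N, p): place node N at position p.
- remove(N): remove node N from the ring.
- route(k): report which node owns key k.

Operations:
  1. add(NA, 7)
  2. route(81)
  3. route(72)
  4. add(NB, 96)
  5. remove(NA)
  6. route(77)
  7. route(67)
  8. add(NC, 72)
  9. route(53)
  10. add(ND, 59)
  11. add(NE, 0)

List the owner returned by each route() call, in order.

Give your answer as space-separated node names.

Answer: NA NA NB NB NC

Derivation:
Op 1: add NA@7 -> ring=[7:NA]
Op 2: route key 81: none >= 81, wrap to smallest pos 7 -> NA
Op 3: route key 72: none >= 72, wrap to smallest pos 7 -> NA
Op 4: add NB@96 -> ring=[7:NA,96:NB]
Op 5: remove NA -> ring=[96:NB]
Op 6: route key 77: smallest pos >= 77 is 96 -> NB
Op 7: route key 67: smallest pos >= 67 is 96 -> NB
Op 8: add NC@72 -> ring=[72:NC,96:NB]
Op 9: route key 53: smallest pos >= 53 is 72 -> NC
Op 10: add ND@59 -> ring=[59:ND,72:NC,96:NB]
Op 11: add NE@0 -> ring=[0:NE,59:ND,72:NC,96:NB]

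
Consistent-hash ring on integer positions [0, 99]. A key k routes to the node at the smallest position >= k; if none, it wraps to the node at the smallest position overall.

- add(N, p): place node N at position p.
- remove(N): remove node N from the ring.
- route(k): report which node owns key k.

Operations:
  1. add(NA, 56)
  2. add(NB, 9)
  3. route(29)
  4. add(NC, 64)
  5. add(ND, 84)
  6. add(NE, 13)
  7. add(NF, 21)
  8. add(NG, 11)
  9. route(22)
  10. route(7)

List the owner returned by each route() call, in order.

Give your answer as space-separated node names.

Answer: NA NA NB

Derivation:
Op 1: add NA@56 -> ring=[56:NA]
Op 2: add NB@9 -> ring=[9:NB,56:NA]
Op 3: route key 29: smallest pos >= 29 is 56 -> NA
Op 4: add NC@64 -> ring=[9:NB,56:NA,64:NC]
Op 5: add ND@84 -> ring=[9:NB,56:NA,64:NC,84:ND]
Op 6: add NE@13 -> ring=[9:NB,13:NE,56:NA,64:NC,84:ND]
Op 7: add NF@21 -> ring=[9:NB,13:NE,21:NF,56:NA,64:NC,84:ND]
Op 8: add NG@11 -> ring=[9:NB,11:NG,13:NE,21:NF,56:NA,64:NC,84:ND]
Op 9: route key 22: smallest pos >= 22 is 56 -> NA
Op 10: route key 7: smallest pos >= 7 is 9 -> NB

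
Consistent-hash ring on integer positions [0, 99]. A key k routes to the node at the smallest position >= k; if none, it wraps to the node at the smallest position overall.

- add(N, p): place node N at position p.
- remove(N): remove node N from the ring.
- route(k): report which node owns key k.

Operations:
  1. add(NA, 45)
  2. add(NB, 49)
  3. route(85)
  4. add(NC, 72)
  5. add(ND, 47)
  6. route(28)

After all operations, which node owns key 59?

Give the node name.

Answer: NC

Derivation:
Op 1: add NA@45 -> ring=[45:NA]
Op 2: add NB@49 -> ring=[45:NA,49:NB]
Op 3: route key 85: none >= 85, wrap to smallest pos 45 -> NA
Op 4: add NC@72 -> ring=[45:NA,49:NB,72:NC]
Op 5: add ND@47 -> ring=[45:NA,47:ND,49:NB,72:NC]
Op 6: route key 28: smallest pos >= 28 is 45 -> NA
Final route key 59: smallest pos >= 59 is 72 -> NC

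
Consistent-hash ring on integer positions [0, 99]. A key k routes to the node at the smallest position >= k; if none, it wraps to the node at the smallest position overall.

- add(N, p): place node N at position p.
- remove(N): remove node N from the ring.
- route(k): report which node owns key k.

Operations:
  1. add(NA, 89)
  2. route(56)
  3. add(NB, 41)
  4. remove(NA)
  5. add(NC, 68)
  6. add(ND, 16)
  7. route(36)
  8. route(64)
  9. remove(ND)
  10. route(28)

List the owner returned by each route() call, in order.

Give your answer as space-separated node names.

Answer: NA NB NC NB

Derivation:
Op 1: add NA@89 -> ring=[89:NA]
Op 2: route key 56: smallest pos >= 56 is 89 -> NA
Op 3: add NB@41 -> ring=[41:NB,89:NA]
Op 4: remove NA -> ring=[41:NB]
Op 5: add NC@68 -> ring=[41:NB,68:NC]
Op 6: add ND@16 -> ring=[16:ND,41:NB,68:NC]
Op 7: route key 36: smallest pos >= 36 is 41 -> NB
Op 8: route key 64: smallest pos >= 64 is 68 -> NC
Op 9: remove ND -> ring=[41:NB,68:NC]
Op 10: route key 28: smallest pos >= 28 is 41 -> NB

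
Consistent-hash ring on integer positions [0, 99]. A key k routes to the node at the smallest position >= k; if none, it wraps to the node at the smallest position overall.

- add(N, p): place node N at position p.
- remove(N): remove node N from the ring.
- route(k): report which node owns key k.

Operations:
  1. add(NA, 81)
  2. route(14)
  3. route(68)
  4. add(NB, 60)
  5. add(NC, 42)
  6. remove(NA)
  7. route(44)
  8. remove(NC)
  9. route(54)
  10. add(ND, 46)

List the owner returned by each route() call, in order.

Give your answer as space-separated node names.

Answer: NA NA NB NB

Derivation:
Op 1: add NA@81 -> ring=[81:NA]
Op 2: route key 14: smallest pos >= 14 is 81 -> NA
Op 3: route key 68: smallest pos >= 68 is 81 -> NA
Op 4: add NB@60 -> ring=[60:NB,81:NA]
Op 5: add NC@42 -> ring=[42:NC,60:NB,81:NA]
Op 6: remove NA -> ring=[42:NC,60:NB]
Op 7: route key 44: smallest pos >= 44 is 60 -> NB
Op 8: remove NC -> ring=[60:NB]
Op 9: route key 54: smallest pos >= 54 is 60 -> NB
Op 10: add ND@46 -> ring=[46:ND,60:NB]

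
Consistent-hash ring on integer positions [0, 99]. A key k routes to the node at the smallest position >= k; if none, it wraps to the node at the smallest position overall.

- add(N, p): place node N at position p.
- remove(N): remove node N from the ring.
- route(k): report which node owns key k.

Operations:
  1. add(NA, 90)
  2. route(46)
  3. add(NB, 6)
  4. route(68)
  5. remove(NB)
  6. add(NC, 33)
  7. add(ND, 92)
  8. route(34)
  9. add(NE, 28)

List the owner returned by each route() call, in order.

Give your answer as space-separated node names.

Answer: NA NA NA

Derivation:
Op 1: add NA@90 -> ring=[90:NA]
Op 2: route key 46: smallest pos >= 46 is 90 -> NA
Op 3: add NB@6 -> ring=[6:NB,90:NA]
Op 4: route key 68: smallest pos >= 68 is 90 -> NA
Op 5: remove NB -> ring=[90:NA]
Op 6: add NC@33 -> ring=[33:NC,90:NA]
Op 7: add ND@92 -> ring=[33:NC,90:NA,92:ND]
Op 8: route key 34: smallest pos >= 34 is 90 -> NA
Op 9: add NE@28 -> ring=[28:NE,33:NC,90:NA,92:ND]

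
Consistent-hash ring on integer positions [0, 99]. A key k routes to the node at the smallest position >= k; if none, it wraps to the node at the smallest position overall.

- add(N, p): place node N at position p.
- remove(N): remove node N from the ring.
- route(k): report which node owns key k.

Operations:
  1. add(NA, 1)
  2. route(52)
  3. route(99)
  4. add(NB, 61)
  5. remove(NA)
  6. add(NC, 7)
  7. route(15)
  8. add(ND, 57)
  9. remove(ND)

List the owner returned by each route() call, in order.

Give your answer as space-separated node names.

Answer: NA NA NB

Derivation:
Op 1: add NA@1 -> ring=[1:NA]
Op 2: route key 52: none >= 52, wrap to smallest pos 1 -> NA
Op 3: route key 99: none >= 99, wrap to smallest pos 1 -> NA
Op 4: add NB@61 -> ring=[1:NA,61:NB]
Op 5: remove NA -> ring=[61:NB]
Op 6: add NC@7 -> ring=[7:NC,61:NB]
Op 7: route key 15: smallest pos >= 15 is 61 -> NB
Op 8: add ND@57 -> ring=[7:NC,57:ND,61:NB]
Op 9: remove ND -> ring=[7:NC,61:NB]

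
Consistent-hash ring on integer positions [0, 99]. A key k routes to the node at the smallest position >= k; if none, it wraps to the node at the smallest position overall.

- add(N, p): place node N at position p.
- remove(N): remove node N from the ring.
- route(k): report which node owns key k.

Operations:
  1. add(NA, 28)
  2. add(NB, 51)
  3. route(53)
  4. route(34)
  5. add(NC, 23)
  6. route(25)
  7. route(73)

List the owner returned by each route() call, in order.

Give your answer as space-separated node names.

Op 1: add NA@28 -> ring=[28:NA]
Op 2: add NB@51 -> ring=[28:NA,51:NB]
Op 3: route key 53: none >= 53, wrap to smallest pos 28 -> NA
Op 4: route key 34: smallest pos >= 34 is 51 -> NB
Op 5: add NC@23 -> ring=[23:NC,28:NA,51:NB]
Op 6: route key 25: smallest pos >= 25 is 28 -> NA
Op 7: route key 73: none >= 73, wrap to smallest pos 23 -> NC

Answer: NA NB NA NC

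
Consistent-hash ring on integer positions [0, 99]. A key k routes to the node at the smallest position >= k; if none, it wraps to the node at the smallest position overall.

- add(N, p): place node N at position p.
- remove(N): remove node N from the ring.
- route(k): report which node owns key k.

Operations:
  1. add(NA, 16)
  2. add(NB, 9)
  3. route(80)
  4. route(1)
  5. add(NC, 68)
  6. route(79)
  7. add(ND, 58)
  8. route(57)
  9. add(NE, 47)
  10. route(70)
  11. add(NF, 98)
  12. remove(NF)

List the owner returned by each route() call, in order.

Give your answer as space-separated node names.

Answer: NB NB NB ND NB

Derivation:
Op 1: add NA@16 -> ring=[16:NA]
Op 2: add NB@9 -> ring=[9:NB,16:NA]
Op 3: route key 80: none >= 80, wrap to smallest pos 9 -> NB
Op 4: route key 1: smallest pos >= 1 is 9 -> NB
Op 5: add NC@68 -> ring=[9:NB,16:NA,68:NC]
Op 6: route key 79: none >= 79, wrap to smallest pos 9 -> NB
Op 7: add ND@58 -> ring=[9:NB,16:NA,58:ND,68:NC]
Op 8: route key 57: smallest pos >= 57 is 58 -> ND
Op 9: add NE@47 -> ring=[9:NB,16:NA,47:NE,58:ND,68:NC]
Op 10: route key 70: none >= 70, wrap to smallest pos 9 -> NB
Op 11: add NF@98 -> ring=[9:NB,16:NA,47:NE,58:ND,68:NC,98:NF]
Op 12: remove NF -> ring=[9:NB,16:NA,47:NE,58:ND,68:NC]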